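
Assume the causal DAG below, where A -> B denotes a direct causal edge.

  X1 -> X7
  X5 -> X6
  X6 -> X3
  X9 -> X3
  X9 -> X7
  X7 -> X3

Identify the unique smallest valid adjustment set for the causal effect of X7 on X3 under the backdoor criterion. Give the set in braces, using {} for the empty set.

Variables eligible for adjustment (non-descendants of X7, excluding X7 and X3): {X1, X5, X6, X9}.
Backdoor paths from X7 to X3:
  P1: X7 <- X9 -> X3
The empty set is not sufficient: P1 (X7 <- X9 -> X3) has no collider blocking it and no conditioned non-collider, so it is open.
Try {X9}:
  P1: blocked at fork node X9 ∈ conditioning set.
{X9} contains no descendant of X7 and blocks every backdoor path.
No other singleton works — e.g. {X1} leaves P1 open — so {X9} is the unique smallest valid adjustment set.

{X9}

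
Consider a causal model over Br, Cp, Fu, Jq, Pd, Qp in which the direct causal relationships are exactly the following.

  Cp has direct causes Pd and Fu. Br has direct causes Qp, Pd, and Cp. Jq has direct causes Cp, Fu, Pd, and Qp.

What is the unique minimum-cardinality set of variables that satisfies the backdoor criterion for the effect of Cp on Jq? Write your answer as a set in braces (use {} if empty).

{Fu, Pd}

Variables eligible for adjustment (non-descendants of Cp, excluding Cp and Jq): {Fu, Pd, Qp}.
Backdoor paths from Cp to Jq:
  P1: Cp <- Pd -> Jq
  P2: Cp <- Pd -> Br <- Qp -> Jq
  P3: Cp <- Fu -> Jq
The empty set is not sufficient: P1 (Cp <- Pd -> Jq) has no collider blocking it and no conditioned non-collider, so it is open.
Try {Fu, Pd}:
  P1: blocked at fork node Pd ∈ conditioning set.
  P2: blocked at fork node Pd ∈ conditioning set.
  P3: blocked at fork node Fu ∈ conditioning set.
{Fu, Pd} contains no descendant of Cp and blocks every backdoor path.
Every element of {Fu, Pd} is needed (dropping Fu leaves P3 open; dropping Pd leaves P1 open), so no proper subset is valid.
Among all size-2 subsets of the eligible variables, only {Fu, Pd} blocks every backdoor path, so it is the unique smallest valid adjustment set.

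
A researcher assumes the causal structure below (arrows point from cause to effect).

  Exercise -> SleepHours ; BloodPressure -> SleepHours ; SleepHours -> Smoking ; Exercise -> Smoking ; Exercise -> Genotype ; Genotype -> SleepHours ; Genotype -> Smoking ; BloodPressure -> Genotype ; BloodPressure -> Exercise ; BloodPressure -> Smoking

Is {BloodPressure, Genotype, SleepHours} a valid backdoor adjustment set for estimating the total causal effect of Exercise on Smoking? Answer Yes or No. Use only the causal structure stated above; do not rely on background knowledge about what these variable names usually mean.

Backdoor paths from Exercise to Smoking (paths whose first edge points into Exercise):
  P1: Exercise <- BloodPressure -> Genotype -> SleepHours -> Smoking
  P2: Exercise <- BloodPressure -> Genotype -> Smoking
  P3: Exercise <- BloodPressure -> SleepHours <- Genotype -> Smoking
  P4: Exercise <- BloodPressure -> SleepHours -> Smoking
  P5: Exercise <- BloodPressure -> Smoking
Condition 1 (no descendant of Exercise in the set): FAILS — Genotype and SleepHours are descendants of Exercise.
Condition 2 (every backdoor path blocked by {BloodPressure, Genotype, SleepHours}):
  P1: blocked at fork node BloodPressure ∈ conditioning set.
  P2: blocked at fork node BloodPressure ∈ conditioning set.
  P3: blocked at fork node BloodPressure ∈ conditioning set.
  P4: blocked at fork node BloodPressure ∈ conditioning set.
  P5: blocked at fork node BloodPressure ∈ conditioning set.
{BloodPressure, Genotype, SleepHours} does not satisfy the backdoor criterion.

No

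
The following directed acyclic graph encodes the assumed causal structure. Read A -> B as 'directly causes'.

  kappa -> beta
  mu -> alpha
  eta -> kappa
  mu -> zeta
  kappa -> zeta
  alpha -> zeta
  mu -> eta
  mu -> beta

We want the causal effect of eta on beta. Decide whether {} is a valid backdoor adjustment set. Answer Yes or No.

No

Backdoor paths from eta to beta (paths whose first edge points into eta):
  P1: eta <- mu -> alpha -> zeta <- kappa -> beta
  P2: eta <- mu -> beta
  P3: eta <- mu -> zeta <- kappa -> beta
Condition 1 (no descendant of eta in the set): holds — descendants of eta are {beta, kappa, zeta}; none are in {}.
Condition 2 (every backdoor path blocked by {}):
  P1: blocked at collider zeta (neither it nor any descendant is in the conditioning set).
  P2: open — no interior node is in the conditioning set.
  P3: blocked at collider zeta (neither it nor any descendant is in the conditioning set).
{} does not satisfy the backdoor criterion.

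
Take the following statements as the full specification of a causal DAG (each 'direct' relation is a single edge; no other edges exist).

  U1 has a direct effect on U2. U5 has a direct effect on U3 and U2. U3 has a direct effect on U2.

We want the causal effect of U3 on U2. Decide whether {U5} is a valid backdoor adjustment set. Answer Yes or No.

Yes

Backdoor paths from U3 to U2 (paths whose first edge points into U3):
  P1: U3 <- U5 -> U2
Condition 1 (no descendant of U3 in the set): holds — descendants of U3 are {U2}; none are in {U5}.
Condition 2 (every backdoor path blocked by {U5}):
  P1: blocked at fork node U5 ∈ conditioning set.
{U5} satisfies the backdoor criterion.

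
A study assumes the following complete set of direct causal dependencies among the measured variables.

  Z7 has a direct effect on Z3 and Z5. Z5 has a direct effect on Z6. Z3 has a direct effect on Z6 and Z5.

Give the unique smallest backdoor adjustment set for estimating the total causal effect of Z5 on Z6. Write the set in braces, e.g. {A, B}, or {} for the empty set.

Variables eligible for adjustment (non-descendants of Z5, excluding Z5 and Z6): {Z3, Z7}.
Backdoor paths from Z5 to Z6:
  P1: Z5 <- Z7 -> Z3 -> Z6
  P2: Z5 <- Z3 -> Z6
The empty set is not sufficient: P1 (Z5 <- Z7 -> Z3 -> Z6) has no collider blocking it and no conditioned non-collider, so it is open.
Try {Z3}:
  P1: blocked at chain node Z3 ∈ conditioning set.
  P2: blocked at fork node Z3 ∈ conditioning set.
{Z3} contains no descendant of Z5 and blocks every backdoor path.
No other singleton works — e.g. {Z7} leaves P2 open — so {Z3} is the unique smallest valid adjustment set.

{Z3}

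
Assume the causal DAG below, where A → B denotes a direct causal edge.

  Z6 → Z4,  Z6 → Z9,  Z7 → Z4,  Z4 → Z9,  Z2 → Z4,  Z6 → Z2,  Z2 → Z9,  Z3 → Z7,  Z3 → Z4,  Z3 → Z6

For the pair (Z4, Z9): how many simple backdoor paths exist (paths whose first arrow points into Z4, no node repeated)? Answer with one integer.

8

A backdoor path from Z4 to Z9 is any simple undirected path whose first edge points into Z4 (i.e. leaves Z4 via a parent).
Parents of Z4: {Z2, Z3, Z6, Z7}.
Enumerating:
  P1: Z4 <- Z3 -> Z6 -> Z2 -> Z9
  P2: Z4 <- Z3 -> Z6 -> Z9
  P3: Z4 <- Z6 -> Z2 -> Z9
  P4: Z4 <- Z6 -> Z9
  P5: Z4 <- Z7 <- Z3 -> Z6 -> Z2 -> Z9
  P6: Z4 <- Z7 <- Z3 -> Z6 -> Z9
  P7: Z4 <- Z2 <- Z6 -> Z9
  P8: Z4 <- Z2 -> Z9
That exhausts the simple backdoor paths. Count: 8.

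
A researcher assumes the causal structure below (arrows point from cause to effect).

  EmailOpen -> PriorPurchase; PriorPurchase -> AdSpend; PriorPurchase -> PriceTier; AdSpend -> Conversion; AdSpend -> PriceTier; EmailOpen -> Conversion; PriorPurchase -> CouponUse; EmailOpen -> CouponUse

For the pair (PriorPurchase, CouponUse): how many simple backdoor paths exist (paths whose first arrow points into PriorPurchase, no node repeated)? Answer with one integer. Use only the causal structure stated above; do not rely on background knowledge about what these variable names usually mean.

A backdoor path from PriorPurchase to CouponUse is any simple undirected path whose first edge points into PriorPurchase (i.e. leaves PriorPurchase via a parent).
Parents of PriorPurchase: {EmailOpen}.
Enumerating:
  P1: PriorPurchase <- EmailOpen -> CouponUse
That exhausts the simple backdoor paths. Count: 1.

1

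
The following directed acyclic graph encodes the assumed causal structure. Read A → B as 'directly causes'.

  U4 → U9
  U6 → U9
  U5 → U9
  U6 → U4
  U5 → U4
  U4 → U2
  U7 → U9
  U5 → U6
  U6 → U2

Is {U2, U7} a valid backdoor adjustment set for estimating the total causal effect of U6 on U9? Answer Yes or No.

No

Backdoor paths from U6 to U9 (paths whose first edge points into U6):
  P1: U6 <- U5 -> U4 -> U9
  P2: U6 <- U5 -> U9
Condition 1 (no descendant of U6 in the set): FAILS — U2 is a descendant of U6.
Condition 2 (every backdoor path blocked by {U2, U7}):
  P1: open — no interior node is in the conditioning set.
  P2: open — no interior node is in the conditioning set.
{U2, U7} does not satisfy the backdoor criterion.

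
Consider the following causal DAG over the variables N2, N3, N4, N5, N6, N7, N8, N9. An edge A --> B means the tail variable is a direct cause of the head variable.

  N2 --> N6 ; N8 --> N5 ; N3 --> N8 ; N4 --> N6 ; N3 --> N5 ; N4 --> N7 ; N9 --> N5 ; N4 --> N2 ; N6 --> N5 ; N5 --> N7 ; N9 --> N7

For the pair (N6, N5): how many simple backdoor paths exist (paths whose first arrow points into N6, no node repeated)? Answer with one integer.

A backdoor path from N6 to N5 is any simple undirected path whose first edge points into N6 (i.e. leaves N6 via a parent).
Parents of N6: {N2, N4}.
Enumerating:
  P1: N6 <- N4 -> N7 <- N9 -> N5
  P2: N6 <- N4 -> N7 <- N5
  P3: N6 <- N2 <- N4 -> N7 <- N9 -> N5
  P4: N6 <- N2 <- N4 -> N7 <- N5
That exhausts the simple backdoor paths. Count: 4.

4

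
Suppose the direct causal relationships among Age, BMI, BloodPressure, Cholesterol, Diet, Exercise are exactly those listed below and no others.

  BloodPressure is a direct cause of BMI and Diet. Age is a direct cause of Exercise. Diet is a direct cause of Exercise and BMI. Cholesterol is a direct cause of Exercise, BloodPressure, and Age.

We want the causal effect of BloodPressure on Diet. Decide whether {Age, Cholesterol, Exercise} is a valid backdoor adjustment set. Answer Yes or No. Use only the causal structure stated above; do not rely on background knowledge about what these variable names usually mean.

Backdoor paths from BloodPressure to Diet (paths whose first edge points into BloodPressure):
  P1: BloodPressure <- Cholesterol -> Age -> Exercise <- Diet
  P2: BloodPressure <- Cholesterol -> Exercise <- Diet
Condition 1 (no descendant of BloodPressure in the set): FAILS — Exercise is a descendant of BloodPressure.
Condition 2 (every backdoor path blocked by {Age, Cholesterol, Exercise}):
  P1: blocked at fork node Cholesterol ∈ conditioning set.
  P2: blocked at fork node Cholesterol ∈ conditioning set.
{Age, Cholesterol, Exercise} does not satisfy the backdoor criterion.

No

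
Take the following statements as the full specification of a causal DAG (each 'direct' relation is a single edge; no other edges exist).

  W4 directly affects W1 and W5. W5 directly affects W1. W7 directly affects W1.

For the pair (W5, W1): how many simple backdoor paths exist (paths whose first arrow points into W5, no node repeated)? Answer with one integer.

1

A backdoor path from W5 to W1 is any simple undirected path whose first edge points into W5 (i.e. leaves W5 via a parent).
Parents of W5: {W4}.
Enumerating:
  P1: W5 <- W4 -> W1
That exhausts the simple backdoor paths. Count: 1.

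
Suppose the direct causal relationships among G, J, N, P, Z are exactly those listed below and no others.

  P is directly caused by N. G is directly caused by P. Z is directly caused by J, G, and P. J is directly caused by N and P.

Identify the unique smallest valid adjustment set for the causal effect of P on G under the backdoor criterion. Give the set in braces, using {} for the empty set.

Variables eligible for adjustment (non-descendants of P, excluding P and G): {N}.
Backdoor paths from P to G:
  P1: P <- N -> J -> Z <- G
Each backdoor path contains an unconditioned collider, so every path is already blocked with the empty conditioning set:
  P1: blocked at collider Z (neither it nor any descendant is in the conditioning set).
The empty set is therefore the unique smallest valid set.

{}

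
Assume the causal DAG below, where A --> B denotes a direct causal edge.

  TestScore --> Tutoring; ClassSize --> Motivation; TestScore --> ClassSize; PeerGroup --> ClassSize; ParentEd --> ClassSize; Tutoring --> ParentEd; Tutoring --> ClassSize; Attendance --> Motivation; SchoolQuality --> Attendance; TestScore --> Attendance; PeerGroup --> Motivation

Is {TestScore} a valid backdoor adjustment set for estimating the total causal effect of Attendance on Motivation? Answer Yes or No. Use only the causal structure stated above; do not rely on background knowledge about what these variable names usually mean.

Yes

Backdoor paths from Attendance to Motivation (paths whose first edge points into Attendance):
  P1: Attendance <- TestScore -> Tutoring -> ParentEd -> ClassSize <- PeerGroup -> Motivation
  P2: Attendance <- TestScore -> Tutoring -> ParentEd -> ClassSize -> Motivation
  P3: Attendance <- TestScore -> Tutoring -> ClassSize <- PeerGroup -> Motivation
  P4: Attendance <- TestScore -> Tutoring -> ClassSize -> Motivation
  P5: Attendance <- TestScore -> ClassSize <- PeerGroup -> Motivation
  P6: Attendance <- TestScore -> ClassSize -> Motivation
Condition 1 (no descendant of Attendance in the set): holds — descendants of Attendance are {Motivation}; none are in {TestScore}.
Condition 2 (every backdoor path blocked by {TestScore}):
  P1: blocked at fork node TestScore ∈ conditioning set.
  P2: blocked at fork node TestScore ∈ conditioning set.
  P3: blocked at fork node TestScore ∈ conditioning set.
  P4: blocked at fork node TestScore ∈ conditioning set.
  P5: blocked at fork node TestScore ∈ conditioning set.
  P6: blocked at fork node TestScore ∈ conditioning set.
{TestScore} satisfies the backdoor criterion.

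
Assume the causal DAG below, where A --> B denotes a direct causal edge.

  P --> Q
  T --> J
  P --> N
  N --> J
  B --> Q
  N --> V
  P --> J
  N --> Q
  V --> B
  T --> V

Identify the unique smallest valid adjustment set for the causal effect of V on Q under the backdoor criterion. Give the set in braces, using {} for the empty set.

{N}

Variables eligible for adjustment (non-descendants of V, excluding V and Q): {J, N, P, T}.
Backdoor paths from V to Q:
  P1: V <- N <- P -> Q
  P2: V <- N -> J <- P -> Q
  P3: V <- N -> Q
  P4: V <- T -> J <- P -> N -> Q
  P5: V <- T -> J <- P -> Q
  P6: V <- T -> J <- N <- P -> Q
  P7: V <- T -> J <- N -> Q
The empty set is not sufficient: P1 (V <- N <- P -> Q) has no collider blocking it and no conditioned non-collider, so it is open.
Try {N}:
  P1: blocked at chain node N ∈ conditioning set.
  P2: blocked at fork node N ∈ conditioning set.
  P3: blocked at fork node N ∈ conditioning set.
  P4: blocked at collider J (neither it nor any descendant is in the conditioning set).
  P5: blocked at collider J (neither it nor any descendant is in the conditioning set).
  P6: blocked at collider J (neither it nor any descendant is in the conditioning set).
  P7: blocked at collider J (neither it nor any descendant is in the conditioning set).
{N} contains no descendant of V and blocks every backdoor path.
No other singleton works — e.g. {P} leaves P3 open — so {N} is the unique smallest valid adjustment set.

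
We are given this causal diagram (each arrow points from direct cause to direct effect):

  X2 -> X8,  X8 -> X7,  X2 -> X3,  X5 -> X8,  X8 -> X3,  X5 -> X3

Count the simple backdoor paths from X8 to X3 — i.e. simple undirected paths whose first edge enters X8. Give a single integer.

2

A backdoor path from X8 to X3 is any simple undirected path whose first edge points into X8 (i.e. leaves X8 via a parent).
Parents of X8: {X2, X5}.
Enumerating:
  P1: X8 <- X2 -> X3
  P2: X8 <- X5 -> X3
That exhausts the simple backdoor paths. Count: 2.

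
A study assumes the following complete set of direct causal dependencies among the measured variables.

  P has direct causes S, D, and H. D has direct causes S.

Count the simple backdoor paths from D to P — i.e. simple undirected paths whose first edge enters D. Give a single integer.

A backdoor path from D to P is any simple undirected path whose first edge points into D (i.e. leaves D via a parent).
Parents of D: {S}.
Enumerating:
  P1: D <- S -> P
That exhausts the simple backdoor paths. Count: 1.

1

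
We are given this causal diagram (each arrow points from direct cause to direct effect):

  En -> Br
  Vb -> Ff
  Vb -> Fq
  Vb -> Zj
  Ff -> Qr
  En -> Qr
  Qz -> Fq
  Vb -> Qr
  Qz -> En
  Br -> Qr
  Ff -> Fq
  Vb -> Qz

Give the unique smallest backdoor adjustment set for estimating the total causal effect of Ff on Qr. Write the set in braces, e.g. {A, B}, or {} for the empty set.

{Vb}

Variables eligible for adjustment (non-descendants of Ff, excluding Ff and Qr): {Br, En, Qz, Vb, Zj}.
Backdoor paths from Ff to Qr:
  P1: Ff <- Vb -> Qz -> En -> Br -> Qr
  P2: Ff <- Vb -> Qz -> En -> Qr
  P3: Ff <- Vb -> Fq <- Qz -> En -> Br -> Qr
  P4: Ff <- Vb -> Fq <- Qz -> En -> Qr
  P5: Ff <- Vb -> Qr
The empty set is not sufficient: P1 (Ff <- Vb -> Qz -> En -> Br -> Qr) has no collider blocking it and no conditioned non-collider, so it is open.
Try {Vb}:
  P1: blocked at fork node Vb ∈ conditioning set.
  P2: blocked at fork node Vb ∈ conditioning set.
  P3: blocked at fork node Vb ∈ conditioning set.
  P4: blocked at fork node Vb ∈ conditioning set.
  P5: blocked at fork node Vb ∈ conditioning set.
{Vb} contains no descendant of Ff and blocks every backdoor path.
No other singleton works — e.g. {Zj} leaves P1 open — so {Vb} is the unique smallest valid adjustment set.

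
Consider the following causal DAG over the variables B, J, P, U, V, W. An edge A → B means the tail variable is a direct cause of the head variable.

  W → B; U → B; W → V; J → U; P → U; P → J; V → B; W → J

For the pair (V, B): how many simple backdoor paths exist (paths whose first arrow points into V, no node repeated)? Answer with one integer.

A backdoor path from V to B is any simple undirected path whose first edge points into V (i.e. leaves V via a parent).
Parents of V: {W}.
Enumerating:
  P1: V <- W -> J <- P -> U -> B
  P2: V <- W -> J -> U -> B
  P3: V <- W -> B
That exhausts the simple backdoor paths. Count: 3.

3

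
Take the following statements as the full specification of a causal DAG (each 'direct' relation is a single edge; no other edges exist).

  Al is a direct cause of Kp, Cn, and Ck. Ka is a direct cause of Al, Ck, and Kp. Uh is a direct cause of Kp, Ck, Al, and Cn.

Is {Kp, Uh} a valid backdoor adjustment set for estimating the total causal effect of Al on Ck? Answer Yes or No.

No

Backdoor paths from Al to Ck (paths whose first edge points into Al):
  P1: Al <- Uh -> Kp <- Ka -> Ck
  P2: Al <- Uh -> Ck
  P3: Al <- Ka -> Kp <- Uh -> Ck
  P4: Al <- Ka -> Ck
Condition 1 (no descendant of Al in the set): FAILS — Kp is a descendant of Al.
Condition 2 (every backdoor path blocked by {Kp, Uh}):
  P1: blocked at fork node Uh ∈ conditioning set.
  P2: blocked at fork node Uh ∈ conditioning set.
  P3: blocked at fork node Uh ∈ conditioning set.
  P4: open — no interior node is in the conditioning set.
{Kp, Uh} does not satisfy the backdoor criterion.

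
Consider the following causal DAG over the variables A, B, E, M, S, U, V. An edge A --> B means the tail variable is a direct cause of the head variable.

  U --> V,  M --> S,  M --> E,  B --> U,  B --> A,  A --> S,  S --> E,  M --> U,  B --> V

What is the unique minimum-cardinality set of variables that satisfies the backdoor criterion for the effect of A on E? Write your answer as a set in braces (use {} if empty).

Variables eligible for adjustment (non-descendants of A, excluding A and E): {B, M, U, V}.
Backdoor paths from A to E:
  P1: A <- B -> U <- M -> S -> E
  P2: A <- B -> U <- M -> E
  P3: A <- B -> V <- U <- M -> S -> E
  P4: A <- B -> V <- U <- M -> E
Each backdoor path contains an unconditioned collider, so every path is already blocked with the empty conditioning set:
  P1: blocked at collider U (neither it nor any descendant is in the conditioning set).
  P2: blocked at collider U (neither it nor any descendant is in the conditioning set).
  P3: blocked at collider V (neither it nor any descendant is in the conditioning set).
  P4: blocked at collider V (neither it nor any descendant is in the conditioning set).
The empty set is therefore the unique smallest valid set.

{}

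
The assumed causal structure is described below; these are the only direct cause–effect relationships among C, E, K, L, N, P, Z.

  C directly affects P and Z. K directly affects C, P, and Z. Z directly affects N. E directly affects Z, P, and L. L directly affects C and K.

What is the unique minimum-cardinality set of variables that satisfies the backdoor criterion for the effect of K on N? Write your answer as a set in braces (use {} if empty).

{L}

Variables eligible for adjustment (non-descendants of K, excluding K and N): {E, L}.
Backdoor paths from K to N:
  P1: K <- L <- E -> P <- C -> Z -> N
  P2: K <- L <- E -> Z -> N
  P3: K <- L -> C -> P <- E -> Z -> N
  P4: K <- L -> C -> Z -> N
The empty set is not sufficient: P2 (K <- L <- E -> Z -> N) has no collider blocking it and no conditioned non-collider, so it is open.
Try {L}:
  P1: blocked at chain node L ∈ conditioning set.
  P2: blocked at chain node L ∈ conditioning set.
  P3: blocked at fork node L ∈ conditioning set.
  P4: blocked at fork node L ∈ conditioning set.
{L} contains no descendant of K and blocks every backdoor path.
No other singleton works — e.g. {E} leaves P4 open — so {L} is the unique smallest valid adjustment set.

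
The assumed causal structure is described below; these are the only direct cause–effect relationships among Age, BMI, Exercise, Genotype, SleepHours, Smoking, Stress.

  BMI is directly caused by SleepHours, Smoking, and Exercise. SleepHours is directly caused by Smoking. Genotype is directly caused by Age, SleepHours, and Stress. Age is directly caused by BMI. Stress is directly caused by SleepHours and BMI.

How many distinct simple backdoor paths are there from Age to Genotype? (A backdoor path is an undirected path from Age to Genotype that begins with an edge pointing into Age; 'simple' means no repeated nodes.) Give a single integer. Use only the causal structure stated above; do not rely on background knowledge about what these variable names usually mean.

6

A backdoor path from Age to Genotype is any simple undirected path whose first edge points into Age (i.e. leaves Age via a parent).
Parents of Age: {BMI}.
Enumerating:
  P1: Age <- BMI <- Smoking -> SleepHours -> Stress -> Genotype
  P2: Age <- BMI <- Smoking -> SleepHours -> Genotype
  P3: Age <- BMI <- SleepHours -> Stress -> Genotype
  P4: Age <- BMI <- SleepHours -> Genotype
  P5: Age <- BMI -> Stress <- SleepHours -> Genotype
  P6: Age <- BMI -> Stress -> Genotype
That exhausts the simple backdoor paths. Count: 6.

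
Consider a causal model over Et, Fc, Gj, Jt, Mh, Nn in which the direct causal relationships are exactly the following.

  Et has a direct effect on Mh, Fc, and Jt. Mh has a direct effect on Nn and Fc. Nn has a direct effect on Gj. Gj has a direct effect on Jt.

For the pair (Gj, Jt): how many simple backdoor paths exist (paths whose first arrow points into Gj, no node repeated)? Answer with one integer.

A backdoor path from Gj to Jt is any simple undirected path whose first edge points into Gj (i.e. leaves Gj via a parent).
Parents of Gj: {Nn}.
Enumerating:
  P1: Gj <- Nn <- Mh <- Et -> Jt
  P2: Gj <- Nn <- Mh -> Fc <- Et -> Jt
That exhausts the simple backdoor paths. Count: 2.

2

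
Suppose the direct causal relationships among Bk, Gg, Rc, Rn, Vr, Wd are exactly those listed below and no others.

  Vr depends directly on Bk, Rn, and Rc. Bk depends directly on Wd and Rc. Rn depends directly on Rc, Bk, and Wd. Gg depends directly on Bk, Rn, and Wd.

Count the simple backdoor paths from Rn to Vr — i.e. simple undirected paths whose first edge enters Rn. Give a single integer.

A backdoor path from Rn to Vr is any simple undirected path whose first edge points into Rn (i.e. leaves Rn via a parent).
Parents of Rn: {Bk, Rc, Wd}.
Enumerating:
  P1: Rn <- Rc -> Bk -> Vr
  P2: Rn <- Rc -> Vr
  P3: Rn <- Wd -> Bk <- Rc -> Vr
  P4: Rn <- Wd -> Bk -> Vr
  P5: Rn <- Wd -> Gg <- Bk <- Rc -> Vr
  P6: Rn <- Wd -> Gg <- Bk -> Vr
  P7: Rn <- Bk <- Rc -> Vr
  P8: Rn <- Bk -> Vr
That exhausts the simple backdoor paths. Count: 8.

8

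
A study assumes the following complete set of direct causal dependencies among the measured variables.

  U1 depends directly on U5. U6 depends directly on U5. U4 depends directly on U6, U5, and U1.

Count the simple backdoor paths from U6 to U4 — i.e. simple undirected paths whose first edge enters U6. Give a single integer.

2

A backdoor path from U6 to U4 is any simple undirected path whose first edge points into U6 (i.e. leaves U6 via a parent).
Parents of U6: {U5}.
Enumerating:
  P1: U6 <- U5 -> U1 -> U4
  P2: U6 <- U5 -> U4
That exhausts the simple backdoor paths. Count: 2.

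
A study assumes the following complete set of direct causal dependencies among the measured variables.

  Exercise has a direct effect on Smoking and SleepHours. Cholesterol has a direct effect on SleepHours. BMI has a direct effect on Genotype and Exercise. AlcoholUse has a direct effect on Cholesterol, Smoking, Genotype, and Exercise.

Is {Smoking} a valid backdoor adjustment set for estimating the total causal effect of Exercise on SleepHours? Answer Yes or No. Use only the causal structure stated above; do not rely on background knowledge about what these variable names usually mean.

Backdoor paths from Exercise to SleepHours (paths whose first edge points into Exercise):
  P1: Exercise <- BMI -> Genotype <- AlcoholUse -> Cholesterol -> SleepHours
  P2: Exercise <- AlcoholUse -> Cholesterol -> SleepHours
Condition 1 (no descendant of Exercise in the set): FAILS — Smoking is a descendant of Exercise.
Condition 2 (every backdoor path blocked by {Smoking}):
  P1: blocked at collider Genotype (neither it nor any descendant is in the conditioning set).
  P2: open — no interior node is in the conditioning set.
{Smoking} does not satisfy the backdoor criterion.

No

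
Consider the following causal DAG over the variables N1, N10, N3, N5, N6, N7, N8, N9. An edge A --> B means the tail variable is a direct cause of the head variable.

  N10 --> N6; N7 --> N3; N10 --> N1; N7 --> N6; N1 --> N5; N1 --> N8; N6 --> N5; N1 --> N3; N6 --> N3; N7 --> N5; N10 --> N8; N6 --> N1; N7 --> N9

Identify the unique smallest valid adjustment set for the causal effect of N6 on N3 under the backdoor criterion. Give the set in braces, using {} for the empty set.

Variables eligible for adjustment (non-descendants of N6, excluding N6 and N3): {N10, N7, N9}.
Backdoor paths from N6 to N3:
  P1: N6 <- N7 -> N3
  P2: N6 <- N7 -> N5 <- N1 -> N3
  P3: N6 <- N10 -> N1 -> N3
  P4: N6 <- N10 -> N1 -> N5 <- N7 -> N3
  P5: N6 <- N10 -> N8 <- N1 -> N3
  P6: N6 <- N10 -> N8 <- N1 -> N5 <- N7 -> N3
The empty set is not sufficient: P1 (N6 <- N7 -> N3) has no collider blocking it and no conditioned non-collider, so it is open.
Try {N10, N7}:
  P1: blocked at fork node N7 ∈ conditioning set.
  P2: blocked at fork node N7 ∈ conditioning set.
  P3: blocked at fork node N10 ∈ conditioning set.
  P4: blocked at fork node N10 ∈ conditioning set.
  P5: blocked at fork node N10 ∈ conditioning set.
  P6: blocked at fork node N10 ∈ conditioning set.
{N10, N7} contains no descendant of N6 and blocks every backdoor path.
Every element of {N10, N7} is needed (dropping N10 leaves P3 open; dropping N7 leaves P1 open), so no proper subset is valid.
Among all size-2 subsets of the eligible variables, only {N10, N7} blocks every backdoor path, so it is the unique smallest valid adjustment set.

{N10, N7}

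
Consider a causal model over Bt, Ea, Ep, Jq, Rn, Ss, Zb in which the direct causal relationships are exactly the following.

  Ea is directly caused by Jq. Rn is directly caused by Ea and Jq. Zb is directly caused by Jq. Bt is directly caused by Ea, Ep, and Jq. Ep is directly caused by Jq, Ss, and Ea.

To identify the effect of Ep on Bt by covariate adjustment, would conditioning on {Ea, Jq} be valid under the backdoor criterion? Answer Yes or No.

Backdoor paths from Ep to Bt (paths whose first edge points into Ep):
  P1: Ep <- Jq -> Ea -> Bt
  P2: Ep <- Jq -> Rn <- Ea -> Bt
  P3: Ep <- Jq -> Bt
  P4: Ep <- Ea <- Jq -> Bt
  P5: Ep <- Ea -> Rn <- Jq -> Bt
  P6: Ep <- Ea -> Bt
Condition 1 (no descendant of Ep in the set): holds — descendants of Ep are {Bt}; none are in {Ea, Jq}.
Condition 2 (every backdoor path blocked by {Ea, Jq}):
  P1: blocked at fork node Jq ∈ conditioning set.
  P2: blocked at fork node Jq ∈ conditioning set.
  P3: blocked at fork node Jq ∈ conditioning set.
  P4: blocked at chain node Ea ∈ conditioning set.
  P5: blocked at fork node Ea ∈ conditioning set.
  P6: blocked at fork node Ea ∈ conditioning set.
{Ea, Jq} satisfies the backdoor criterion.

Yes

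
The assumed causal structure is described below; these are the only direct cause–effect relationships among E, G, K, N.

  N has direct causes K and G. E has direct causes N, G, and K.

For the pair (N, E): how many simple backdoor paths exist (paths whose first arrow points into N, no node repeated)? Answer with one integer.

2

A backdoor path from N to E is any simple undirected path whose first edge points into N (i.e. leaves N via a parent).
Parents of N: {G, K}.
Enumerating:
  P1: N <- K -> E
  P2: N <- G -> E
That exhausts the simple backdoor paths. Count: 2.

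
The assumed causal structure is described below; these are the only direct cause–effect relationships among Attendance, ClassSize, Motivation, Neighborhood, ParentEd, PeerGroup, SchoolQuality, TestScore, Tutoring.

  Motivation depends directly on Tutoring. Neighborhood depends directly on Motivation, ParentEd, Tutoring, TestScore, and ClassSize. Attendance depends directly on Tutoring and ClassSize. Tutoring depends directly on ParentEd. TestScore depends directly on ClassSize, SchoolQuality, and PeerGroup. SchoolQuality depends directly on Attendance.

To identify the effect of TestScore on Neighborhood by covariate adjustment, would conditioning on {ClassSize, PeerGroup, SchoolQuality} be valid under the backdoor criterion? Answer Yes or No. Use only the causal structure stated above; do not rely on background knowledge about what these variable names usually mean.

Backdoor paths from TestScore to Neighborhood (paths whose first edge points into TestScore):
  P1: TestScore <- ClassSize -> Attendance <- Tutoring <- ParentEd -> Neighborhood
  P2: TestScore <- ClassSize -> Attendance <- Tutoring -> Motivation -> Neighborhood
  P3: TestScore <- ClassSize -> Attendance <- Tutoring -> Neighborhood
  P4: TestScore <- ClassSize -> Neighborhood
  P5: TestScore <- SchoolQuality <- Attendance <- Tutoring <- ParentEd -> Neighborhood
  P6: TestScore <- SchoolQuality <- Attendance <- Tutoring -> Motivation -> Neighborhood
  P7: TestScore <- SchoolQuality <- Attendance <- Tutoring -> Neighborhood
  P8: TestScore <- SchoolQuality <- Attendance <- ClassSize -> Neighborhood
Condition 1 (no descendant of TestScore in the set): holds — descendants of TestScore are {Neighborhood}; none are in {ClassSize, PeerGroup, SchoolQuality}.
Condition 2 (every backdoor path blocked by {ClassSize, PeerGroup, SchoolQuality}):
  P1: blocked at fork node ClassSize ∈ conditioning set.
  P2: blocked at fork node ClassSize ∈ conditioning set.
  P3: blocked at fork node ClassSize ∈ conditioning set.
  P4: blocked at fork node ClassSize ∈ conditioning set.
  P5: blocked at chain node SchoolQuality ∈ conditioning set.
  P6: blocked at chain node SchoolQuality ∈ conditioning set.
  P7: blocked at chain node SchoolQuality ∈ conditioning set.
  P8: blocked at chain node SchoolQuality ∈ conditioning set.
{ClassSize, PeerGroup, SchoolQuality} satisfies the backdoor criterion.

Yes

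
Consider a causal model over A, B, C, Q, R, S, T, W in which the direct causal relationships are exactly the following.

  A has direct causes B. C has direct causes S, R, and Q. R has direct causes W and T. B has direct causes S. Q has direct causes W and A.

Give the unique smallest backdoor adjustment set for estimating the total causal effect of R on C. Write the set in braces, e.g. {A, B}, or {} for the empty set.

Variables eligible for adjustment (non-descendants of R, excluding R and C): {A, B, Q, S, T, W}.
Backdoor paths from R to C:
  P1: R <- W -> Q <- A <- B <- S -> C
  P2: R <- W -> Q -> C
The empty set is not sufficient: P2 (R <- W -> Q -> C) has no collider blocking it and no conditioned non-collider, so it is open.
Try {W}:
  P1: blocked at fork node W ∈ conditioning set.
  P2: blocked at fork node W ∈ conditioning set.
{W} contains no descendant of R and blocks every backdoor path.
No other singleton works — e.g. {S} leaves P2 open — so {W} is the unique smallest valid adjustment set.

{W}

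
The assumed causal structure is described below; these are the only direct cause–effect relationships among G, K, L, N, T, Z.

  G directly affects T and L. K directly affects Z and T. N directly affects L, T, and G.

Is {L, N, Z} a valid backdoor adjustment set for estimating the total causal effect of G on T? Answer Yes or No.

Backdoor paths from G to T (paths whose first edge points into G):
  P1: G <- N -> T
Condition 1 (no descendant of G in the set): FAILS — L is a descendant of G.
Condition 2 (every backdoor path blocked by {L, N, Z}):
  P1: blocked at fork node N ∈ conditioning set.
{L, N, Z} does not satisfy the backdoor criterion.

No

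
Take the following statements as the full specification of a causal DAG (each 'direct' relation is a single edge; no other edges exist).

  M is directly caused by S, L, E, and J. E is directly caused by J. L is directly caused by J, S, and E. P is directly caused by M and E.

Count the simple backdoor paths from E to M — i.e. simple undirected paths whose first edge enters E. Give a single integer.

3

A backdoor path from E to M is any simple undirected path whose first edge points into E (i.e. leaves E via a parent).
Parents of E: {J}.
Enumerating:
  P1: E <- J -> L <- S -> M
  P2: E <- J -> L -> M
  P3: E <- J -> M
That exhausts the simple backdoor paths. Count: 3.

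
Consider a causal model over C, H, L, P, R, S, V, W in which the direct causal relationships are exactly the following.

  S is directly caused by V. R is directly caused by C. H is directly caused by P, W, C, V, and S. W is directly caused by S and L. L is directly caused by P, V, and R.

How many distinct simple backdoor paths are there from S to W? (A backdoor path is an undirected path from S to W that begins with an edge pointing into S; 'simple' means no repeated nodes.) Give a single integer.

A backdoor path from S to W is any simple undirected path whose first edge points into S (i.e. leaves S via a parent).
Parents of S: {V}.
Enumerating:
  P1: S <- V -> L <- R <- C -> H <- W
  P2: S <- V -> L <- P -> H <- W
  P3: S <- V -> L -> W
  P4: S <- V -> H <- C -> R -> L -> W
  P5: S <- V -> H <- P -> L -> W
  P6: S <- V -> H <- W
That exhausts the simple backdoor paths. Count: 6.

6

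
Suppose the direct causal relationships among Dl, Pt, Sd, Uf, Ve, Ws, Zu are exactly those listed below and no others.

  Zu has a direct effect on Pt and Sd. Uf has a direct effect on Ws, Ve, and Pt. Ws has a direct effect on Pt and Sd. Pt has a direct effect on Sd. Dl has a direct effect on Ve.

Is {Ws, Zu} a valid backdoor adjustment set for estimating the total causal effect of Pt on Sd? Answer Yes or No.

Yes

Backdoor paths from Pt to Sd (paths whose first edge points into Pt):
  P1: Pt <- Zu -> Sd
  P2: Pt <- Uf -> Ws -> Sd
  P3: Pt <- Ws -> Sd
Condition 1 (no descendant of Pt in the set): holds — descendants of Pt are {Sd}; none are in {Ws, Zu}.
Condition 2 (every backdoor path blocked by {Ws, Zu}):
  P1: blocked at fork node Zu ∈ conditioning set.
  P2: blocked at chain node Ws ∈ conditioning set.
  P3: blocked at fork node Ws ∈ conditioning set.
{Ws, Zu} satisfies the backdoor criterion.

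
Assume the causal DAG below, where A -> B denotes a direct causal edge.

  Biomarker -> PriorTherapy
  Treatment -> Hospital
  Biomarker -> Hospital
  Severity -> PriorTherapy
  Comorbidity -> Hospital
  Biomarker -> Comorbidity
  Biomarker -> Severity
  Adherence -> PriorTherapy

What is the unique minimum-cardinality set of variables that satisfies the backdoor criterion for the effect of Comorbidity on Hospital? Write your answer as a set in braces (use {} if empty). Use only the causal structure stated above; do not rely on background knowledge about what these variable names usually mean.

Variables eligible for adjustment (non-descendants of Comorbidity, excluding Comorbidity and Hospital): {Adherence, Biomarker, PriorTherapy, Severity, Treatment}.
Backdoor paths from Comorbidity to Hospital:
  P1: Comorbidity <- Biomarker -> Hospital
The empty set is not sufficient: P1 (Comorbidity <- Biomarker -> Hospital) has no collider blocking it and no conditioned non-collider, so it is open.
Try {Biomarker}:
  P1: blocked at fork node Biomarker ∈ conditioning set.
{Biomarker} contains no descendant of Comorbidity and blocks every backdoor path.
No other singleton works — e.g. {Adherence} leaves P1 open — so {Biomarker} is the unique smallest valid adjustment set.

{Biomarker}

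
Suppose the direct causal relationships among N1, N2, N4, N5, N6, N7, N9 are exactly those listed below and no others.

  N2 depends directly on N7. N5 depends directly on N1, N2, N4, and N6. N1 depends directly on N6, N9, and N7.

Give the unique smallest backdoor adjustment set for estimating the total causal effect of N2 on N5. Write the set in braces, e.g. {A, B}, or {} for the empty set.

{N7}

Variables eligible for adjustment (non-descendants of N2, excluding N2 and N5): {N1, N4, N6, N7, N9}.
Backdoor paths from N2 to N5:
  P1: N2 <- N7 -> N1 <- N6 -> N5
  P2: N2 <- N7 -> N1 -> N5
The empty set is not sufficient: P2 (N2 <- N7 -> N1 -> N5) has no collider blocking it and no conditioned non-collider, so it is open.
Try {N7}:
  P1: blocked at fork node N7 ∈ conditioning set.
  P2: blocked at fork node N7 ∈ conditioning set.
{N7} contains no descendant of N2 and blocks every backdoor path.
No other singleton works — e.g. {N6} leaves P2 open — so {N7} is the unique smallest valid adjustment set.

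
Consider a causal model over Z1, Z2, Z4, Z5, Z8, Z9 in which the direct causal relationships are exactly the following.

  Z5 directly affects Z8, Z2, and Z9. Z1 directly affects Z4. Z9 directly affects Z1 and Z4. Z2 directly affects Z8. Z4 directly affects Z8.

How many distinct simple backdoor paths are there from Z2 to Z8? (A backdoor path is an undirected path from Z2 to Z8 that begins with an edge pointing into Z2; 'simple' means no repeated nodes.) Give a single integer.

3

A backdoor path from Z2 to Z8 is any simple undirected path whose first edge points into Z2 (i.e. leaves Z2 via a parent).
Parents of Z2: {Z5}.
Enumerating:
  P1: Z2 <- Z5 -> Z9 -> Z1 -> Z4 -> Z8
  P2: Z2 <- Z5 -> Z9 -> Z4 -> Z8
  P3: Z2 <- Z5 -> Z8
That exhausts the simple backdoor paths. Count: 3.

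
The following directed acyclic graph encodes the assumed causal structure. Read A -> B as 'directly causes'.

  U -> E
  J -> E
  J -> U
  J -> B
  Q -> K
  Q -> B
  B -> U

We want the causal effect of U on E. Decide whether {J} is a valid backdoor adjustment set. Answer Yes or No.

Backdoor paths from U to E (paths whose first edge points into U):
  P1: U <- J -> E
  P2: U <- B <- J -> E
Condition 1 (no descendant of U in the set): holds — descendants of U are {E}; none are in {J}.
Condition 2 (every backdoor path blocked by {J}):
  P1: blocked at fork node J ∈ conditioning set.
  P2: blocked at fork node J ∈ conditioning set.
{J} satisfies the backdoor criterion.

Yes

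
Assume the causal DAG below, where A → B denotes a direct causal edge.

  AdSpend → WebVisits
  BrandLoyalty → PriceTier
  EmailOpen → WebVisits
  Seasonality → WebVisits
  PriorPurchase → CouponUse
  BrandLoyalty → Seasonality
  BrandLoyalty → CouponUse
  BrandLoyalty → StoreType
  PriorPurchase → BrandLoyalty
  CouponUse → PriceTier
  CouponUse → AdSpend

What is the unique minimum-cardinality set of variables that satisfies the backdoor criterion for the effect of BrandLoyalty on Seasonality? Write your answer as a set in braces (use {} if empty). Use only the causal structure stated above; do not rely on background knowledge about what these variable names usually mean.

{}

Variables eligible for adjustment (non-descendants of BrandLoyalty, excluding BrandLoyalty and Seasonality): {EmailOpen, PriorPurchase}.
Backdoor paths from BrandLoyalty to Seasonality:
  P1: BrandLoyalty <- PriorPurchase -> CouponUse -> AdSpend -> WebVisits <- Seasonality
Each backdoor path contains an unconditioned collider, so every path is already blocked with the empty conditioning set:
  P1: blocked at collider WebVisits (neither it nor any descendant is in the conditioning set).
The empty set is therefore the unique smallest valid set.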